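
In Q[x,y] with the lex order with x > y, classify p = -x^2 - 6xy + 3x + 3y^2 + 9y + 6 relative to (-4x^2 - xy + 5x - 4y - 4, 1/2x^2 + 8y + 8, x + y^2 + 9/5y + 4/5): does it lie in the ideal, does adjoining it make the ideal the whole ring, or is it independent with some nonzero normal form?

First compute the reduced Gröbner basis of I by Buchberger's algorithm.
f_1 = -4x^2 - xy + 5x - 4y - 4, LT = x^2.
f_2 = 1/2x^2 + 8y + 8, LT = x^2.
f_3 = x + y^2 + 9/5y + 4/5, LT = x.

S(f_1,f_2): lcm = x^2. S = 1/4xy - 5/4x - 15y - 15.
  leading term xy: subtract (1/4y)·f_3 from 1/4xy - 5/4x - 15y - 15 → -5/4x - 1/4y^3 - 9/20y^2 - 76/5y - 15
  leading term x: subtract (-5/4)·f_3 from -5/4x - 1/4y^3 - 9/20y^2 - 76/5y - 15 → -1/4y^3 + 4/5y^2 - 259/20y - 14
  leading term y^3: no divisor's leading term divides it; move -1/4y^3 to the remainder.
  leading term y^2: no divisor's leading term divides it; move 4/5y^2 to the remainder.
  leading term y: no divisor's leading term divides it; move -259/20y to the remainder.
  leading term 1: no divisor's leading term divides it; move -14 to the remainder.
  remainder -1/4y^3 + 4/5y^2 - 259/20y - 14 ≠ 0; add h_4 = -1/4y^3 + 4/5y^2 - 259/20y - 14 to the basis.

S(f_1,f_3): lcm = x^2. S = -xy^2 - 31/20xy - 41/20x + y + 1.
  leading term xy^2: subtract (-y^2)·f_3 from -xy^2 - 31/20xy - 41/20x + y + 1 → -31/20xy - 41/20x + y^4 + 9/5y^3 + 4/5y^2 + y + 1
  leading term xy: subtract (-31/20y)·f_3 from -31/20xy - 41/20x + y^4 + 9/5y^3 + 4/5y^2 + y + 1 → -41/20x + y^4 + 67/20y^3 + 359/100y^2 + 56/25y + 1
  leading term x: subtract (-41/20)·f_3 from -41/20x + y^4 + 67/20y^3 + 359/100y^2 + 56/25y + 1 → y^4 + 67/20y^3 + 141/25y^2 + 593/100y + 66/25
  leading term y^4: subtract (-4y)·h_4 from y^4 + 67/20y^3 + 141/25y^2 + 593/100y + 66/25 → 131/20y^3 - 1154/25y^2 - 5007/100y + 66/25
  leading term y^3: subtract (-131/5)·h_4 from 131/20y^3 - 1154/25y^2 - 5007/100y + 66/25 → -126/5y^2 - 9734/25y - 9104/25
  leading term y^2: no divisor's leading term divides it; move -126/5y^2 to the remainder.
  leading term y: no divisor's leading term divides it; move -9734/25y to the remainder.
  leading term 1: no divisor's leading term divides it; move -9104/25 to the remainder.
  remainder -126/5y^2 - 9734/25y - 9104/25 ≠ 0; add h_5 = -126/5y^2 - 9734/25y - 9104/25 to the basis.

S(f_2,f_3): lcm = x^2. S = -xy^2 - 9/5xy - 4/5x + 16y + 16.
  leading term xy^2: subtract (-y^2)·f_3 from -xy^2 - 9/5xy - 4/5x + 16y + 16 → -9/5xy - 4/5x + y^4 + 9/5y^3 + 4/5y^2 + 16y + 16
  leading term xy: subtract (-9/5y)·f_3 from -9/5xy - 4/5x + y^4 + 9/5y^3 + 4/5y^2 + 16y + 16 → -4/5x + y^4 + 18/5y^3 + 101/25y^2 + 436/25y + 16
  leading term x: subtract (-4/5)·f_3 from -4/5x + y^4 + 18/5y^3 + 101/25y^2 + 436/25y + 16 → y^4 + 18/5y^3 + 121/25y^2 + 472/25y + 416/25
  leading term y^4: subtract (-4y)·h_4 from y^4 + 18/5y^3 + 121/25y^2 + 472/25y + 416/25 → 34/5y^3 - 1174/25y^2 - 928/25y + 416/25
  leading term y^3: subtract (-136/5)·h_4 from 34/5y^3 - 1174/25y^2 - 928/25y + 416/25 → -126/5y^2 - 9734/25y - 9104/25
  leading term y^2: subtract (1)·h_5 from -126/5y^2 - 9734/25y - 9104/25 → 0
  remainder 0.

S(f_1,h_4): leading monomials are coprime, so the S-polynomial reduces to 0 (Buchberger's first criterion).
S(f_2,h_4): leading monomials are coprime, so the S-polynomial reduces to 0 (Buchberger's first criterion).
S(f_3,h_4): leading monomials are coprime, so the S-polynomial reduces to 0 (Buchberger's first criterion).
S(f_1,h_5): leading monomials are coprime, so the S-polynomial reduces to 0 (Buchberger's first criterion).
S(f_2,h_5): leading monomials are coprime, so the S-polynomial reduces to 0 (Buchberger's first criterion).
S(f_3,h_5): leading monomials are coprime, so the S-polynomial reduces to 0 (Buchberger's first criterion).
S(h_4,h_5): lcm = y^3. S = -1175/63y^2 + 2353/63y + 56.
  leading term y^2: subtract (5875/7938)·h_5 from -1175/63y^2 + 2353/63y + 56 → 1291984/3969y + 1291984/3969
  leading term y: no divisor's leading term divides it; move 1291984/3969y to the remainder.
  leading term 1: no divisor's leading term divides it; move 1291984/3969 to the remainder.
  remainder 1291984/3969y + 1291984/3969 ≠ 0; add h_6 = 1291984/3969y + 1291984/3969 to the basis.

S(f_1,h_6): leading monomials are coprime, so the S-polynomial reduces to 0 (Buchberger's first criterion).
S(f_2,h_6): leading monomials are coprime, so the S-polynomial reduces to 0 (Buchberger's first criterion).
S(f_3,h_6): leading monomials are coprime, so the S-polynomial reduces to 0 (Buchberger's first criterion).
S(h_4,h_6): lcm = y^3. S = -21/5y^2 + 259/5y + 56.
  leading term y^2: subtract (1/6)·h_5 from -21/5y^2 + 259/5y + 56 → 8752/75y + 8752/75
  leading term y: subtract (723681/2018725)·h_6 from 8752/75y + 8752/75 → 0
  remainder 0.

S(h_5,h_6): lcm = y^2. S = 4552/315y + 4552/315.
  leading term y: subtract (35847/807490)·h_6 from 4552/315y + 4552/315 → 0
  remainder 0.

Every S-polynomial of the final basis reduces to 0, so we have a Gröbner basis.
Inter-reduce: drop elements whose leading term is divisible by another's, tail-reduce, and make monic.
Reduced Gröbner basis: {x, y + 1}.
Label its elements g_1 = x, g_2 = y + 1.

Reduce p = -x^2 - 6xy + 3x + 3y^2 + 9y + 6 modulo G:
  leading term x^2: subtract (-x)·g_1 from -x^2 - 6xy + 3x + 3y^2 + 9y + 6 → -6xy + 3x + 3y^2 + 9y + 6
  leading term xy: subtract (-6y)·g_1 from -6xy + 3x + 3y^2 + 9y + 6 → 3x + 3y^2 + 9y + 6
  leading term x: subtract (3)·g_1 from 3x + 3y^2 + 9y + 6 → 3y^2 + 9y + 6
  leading term y^2: subtract (3y)·g_2 from 3y^2 + 9y + 6 → 6y + 6
  leading term y: subtract (6)·g_2 from 6y + 6 → 0
  normal form = 0.
Since the normal form is 0, p ∈ I.

Ideal membership is decidable via reduction modulo a Gröbner basis.

-x^2 - 6xy + 3x + 3y^2 + 9y + 6 lies in I (it reduces to 0).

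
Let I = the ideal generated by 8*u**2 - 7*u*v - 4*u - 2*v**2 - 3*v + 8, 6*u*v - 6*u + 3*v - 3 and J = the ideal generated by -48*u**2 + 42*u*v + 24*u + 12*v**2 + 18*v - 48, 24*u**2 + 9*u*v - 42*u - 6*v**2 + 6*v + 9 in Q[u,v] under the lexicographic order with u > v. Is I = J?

Equality of ideals is decidable: compute both reduced Gröbner bases (unique for the ordering) and check whether they agree.
Buchberger on the first generating set:
f_1 = 8*u**2 - 7*u*v - 4*u - 2*v**2 - 3*v + 8, LT = u**2.
f_2 = 6*u*v - 6*u + 3*v - 3, LT = u*v.

S(f_1,f_2): lcm = u**2*v. S = u**2 - 7/8*u*v**2 - u*v + 1/2*u - 1/4*v**3 - 3/8*v**2 + v.
  leading term u**2: subtract (1/8)·f_1 from u**2 - 7/8*u*v**2 - u*v + 1/2*u - 1/4*v**3 - 3/8*v**2 + v → -7/8*u*v**2 - 1/8*u*v + u - 1/4*v**3 - 1/8*v**2 + 11/8*v - 1
  leading term u*v**2: subtract (-7/48*v)·f_2 from -7/8*u*v**2 - 1/8*u*v + u - 1/4*v**3 - 1/8*v**2 + 11/8*v - 1 → -u*v + u - 1/4*v**3 + 5/16*v**2 + 15/16*v - 1
  leading term u*v: subtract (-1/6)·f_2 from -u*v + u - 1/4*v**3 + 5/16*v**2 + 15/16*v - 1 → -1/4*v**3 + 5/16*v**2 + 23/16*v - 3/2
  leading term v**3: no divisor's leading term divides it; move -1/4*v**3 to the remainder.
  leading term v**2: no divisor's leading term divides it; move 5/16*v**2 to the remainder.
  leading term v: no divisor's leading term divides it; move 23/16*v to the remainder.
  leading term 1: no divisor's leading term divides it; move -3/2 to the remainder.
  remainder -1/4*v**3 + 5/16*v**2 + 23/16*v - 3/2 ≠ 0; add g_3 = -1/4*v**3 + 5/16*v**2 + 23/16*v - 3/2 to the basis.

The other S-polynomials (S(f_1,g_3), S(f_2,g_3)) all reduce to 0 modulo the current basis, so we have a Gröbner basis.
Inter-reduce: drop elements whose leading term is divisible by another's, tail-reduce, and make monic.
Reduced Gröbner basis: {u**2 - 11/8*u - 1/4*v**2 + 1/16*v + 9/16, u*v - u + 1/2*v - 1/2, v**3 - 5/4*v**2 - 23/4*v + 6}.

Buchberger on the second generating set:
h_1 = -48*u**2 + 42*u*v + 24*u + 12*v**2 + 18*v - 48, LT = u**2.
h_2 = 24*u**2 + 9*u*v - 42*u - 6*v**2 + 6*v + 9, LT = u**2.

S(h_1,h_2): lcm = u**2. S = -5/4*u*v + 5/4*u - 5/8*v + 5/8.
  leading term u*v: no divisor's leading term divides it; move -5/4*u*v to the remainder.
  leading term u: no divisor's leading term divides it; move 5/4*u to the remainder.
  leading term v: no divisor's leading term divides it; move -5/8*v to the remainder.
  leading term 1: no divisor's leading term divides it; move 5/8 to the remainder.
  remainder -5/4*u*v + 5/4*u - 5/8*v + 5/8 ≠ 0; add k_3 = -5/4*u*v + 5/4*u - 5/8*v + 5/8 to the basis.

S(h_1,k_3): lcm = u**2*v. S = u**2 - 7/8*u*v**2 - u*v + 1/2*u - 1/4*v**3 - 3/8*v**2 + v.
  leading term u**2: subtract (-1/48)·h_1 from u**2 - 7/8*u*v**2 - u*v + 1/2*u - 1/4*v**3 - 3/8*v**2 + v → -7/8*u*v**2 - 1/8*u*v + u - 1/4*v**3 - 1/8*v**2 + 11/8*v - 1
  leading term u*v**2: subtract (7/10*v)·k_3 from -7/8*u*v**2 - 1/8*u*v + u - 1/4*v**3 - 1/8*v**2 + 11/8*v - 1 → -u*v + u - 1/4*v**3 + 5/16*v**2 + 15/16*v - 1
  leading term u*v: subtract (4/5)·k_3 from -u*v + u - 1/4*v**3 + 5/16*v**2 + 15/16*v - 1 → -1/4*v**3 + 5/16*v**2 + 23/16*v - 3/2
  leading term v**3: no divisor's leading term divides it; move -1/4*v**3 to the remainder.
  leading term v**2: no divisor's leading term divides it; move 5/16*v**2 to the remainder.
  leading term v: no divisor's leading term divides it; move 23/16*v to the remainder.
  leading term 1: no divisor's leading term divides it; move -3/2 to the remainder.
  remainder -1/4*v**3 + 5/16*v**2 + 23/16*v - 3/2 ≠ 0; add k_4 = -1/4*v**3 + 5/16*v**2 + 23/16*v - 3/2 to the basis.

The other S-polynomials (S(h_2,k_3), S(h_1,k_4), S(h_2,k_4), S(k_3,k_4)) all reduce to 0 modulo the current basis, so we have a Gröbner basis.
Inter-reduce: drop elements whose leading term is divisible by another's, tail-reduce, and make monic.
Reduced Gröbner basis: {u**2 - 11/8*u - 1/4*v**2 + 1/16*v + 9/16, u*v - u + 1/2*v - 1/2, v**3 - 5/4*v**2 - 23/4*v + 6}.

Same reduced basis, so the two generating sets span the same ideal.

Yes, the ideals are equal.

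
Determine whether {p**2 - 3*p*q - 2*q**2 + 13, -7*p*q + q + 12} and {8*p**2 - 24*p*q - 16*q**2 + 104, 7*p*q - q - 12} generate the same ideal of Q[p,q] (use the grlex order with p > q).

Yes, the ideals are equal.

Since reduced Gröbner bases are canonical representatives of ideals under a given ordering, it suffices to compute and compare them.
Buchberger on the first generating set:
f_1 = p**2 - 3*p*q - 2*q**2 + 13, LT = p**2.
f_2 = -7*p*q + q + 12, LT = p*q.

S(f_1,f_2): lcm = p**2*q. S = -3*p*q**2 - 2*q**3 + 1/7*p*q + 12/7*p + 13*q.
  reduce S modulo (f_1, f_2):
  remainder -2*q**3 - 3/7*q**2 + 12/7*p + 386/49*q + 12/49 ≠ 0; add g_3 = -2*q**3 - 3/7*q**2 + 12/7*p + 386/49*q + 12/49 to the basis.

The other S-polynomials (S(f_1,g_3), S(f_2,g_3)) all reduce to 0 modulo the current basis, so we have a Gröbner basis.
Inter-reduce: drop elements whose leading term is divisible by another's, tail-reduce, and make monic.
Reduced Gröbner basis: {q**3 + 3/14*q**2 - 6/7*p - 193/49*q - 6/49, p**2 - 2*q**2 - 3/7*q + 55/7, p*q - 1/7*q - 12/7}.

Buchberger on the second generating set:
h_1 = 8*p**2 - 24*p*q - 16*q**2 + 104, LT = p**2.
h_2 = 7*p*q - q - 12, LT = p*q.

S(h_1,h_2): lcm = p**2*q. S = -3*p*q**2 - 2*q**3 + 1/7*p*q + 12/7*p + 13*q.
  reduce S modulo (h_1, h_2):
  remainder -2*q**3 - 3/7*q**2 + 12/7*p + 386/49*q + 12/49 ≠ 0; add k_3 = -2*q**3 - 3/7*q**2 + 12/7*p + 386/49*q + 12/49 to the basis.

The other S-polynomials (S(h_1,k_3), S(h_2,k_3)) all reduce to 0 modulo the current basis, so we have a Gröbner basis.
Inter-reduce: drop elements whose leading term is divisible by another's, tail-reduce, and make monic.
Reduced Gröbner basis: {q**3 + 3/14*q**2 - 6/7*p - 193/49*q - 6/49, p**2 - 2*q**2 - 3/7*q + 55/7, p*q - 1/7*q - 12/7}.

The two bases agree; hence the ideals are identical.
The choice of monomial ordering does not affect the verdict — as long as both bases are computed under the same ordering, their equality decides ideal equality.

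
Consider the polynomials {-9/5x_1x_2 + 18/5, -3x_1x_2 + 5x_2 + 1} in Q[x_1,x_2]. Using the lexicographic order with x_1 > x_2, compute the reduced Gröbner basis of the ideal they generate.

f_1 = -9/5x_1x_2 + 18/5, LT = x_1x_2.
f_2 = -3x_1x_2 + 5x_2 + 1, LT = x_1x_2.

S(f_1,f_2): lcm = x_1x_2. S = 5/3x_2 - 5/3.
  leading term x_2: no divisor's leading term divides it; move 5/3x_2 to the remainder.
  leading term 1: no divisor's leading term divides it; move -5/3 to the remainder.
  remainder 5/3x_2 - 5/3 ≠ 0; add g_3 = 5/3x_2 - 5/3 to the basis.

S(f_1,g_3): lcm = x_1x_2. S = x_1 - 2.
  leading term x_1: no divisor's leading term divides it; move x_1 to the remainder.
  leading term 1: no divisor's leading term divides it; move -2 to the remainder.
  remainder x_1 - 2 ≠ 0; add g_4 = x_1 - 2 to the basis.

The other S-polynomials (S(f_2,g_3), S(f_1,g_4), S(f_2,g_4), S(g_3,g_4)) all reduce to 0 modulo the current basis, so we have a Gröbner basis.
Inter-reduce: drop elements whose leading term is divisible by another's, tail-reduce, and make monic.

G = {x_1 - 2, x_2 - 1}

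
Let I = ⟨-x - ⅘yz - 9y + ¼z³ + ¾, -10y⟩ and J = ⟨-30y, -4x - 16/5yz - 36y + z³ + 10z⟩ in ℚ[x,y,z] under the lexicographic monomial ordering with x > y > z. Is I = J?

Since reduced Gröbner bases are canonical representatives of ideals under a given ordering, it suffices to compute and compare them.
Buchberger on the first generating set:
f_1 = -x - ⅘yz - 9y + ¼z³ + ¾, LT = x.
f_2 = -10y, LT = y.

The S-polynomials (S(f_1,f_2)) all reduce to 0 modulo the current basis, so we have a Gröbner basis.
Inter-reduce: drop elements whose leading term is divisible by another's, tail-reduce, and make monic.
Reduced Gröbner basis: {x - ¼z³ - ¾, y}.

Buchberger on the second generating set:
h_1 = -30y, LT = y.
h_2 = -4x - 16/5yz - 36y + z³ + 10z, LT = x.

The S-polynomials (S(h_1,h_2)) all reduce to 0 modulo the current basis, so we have a Gröbner basis.
Inter-reduce: drop elements whose leading term is divisible by another's, tail-reduce, and make monic.
Reduced Gröbner basis: {x - ¼z³ - 5/2z, y}.

The bases are distinct; the ideals are different.

No, the ideals differ.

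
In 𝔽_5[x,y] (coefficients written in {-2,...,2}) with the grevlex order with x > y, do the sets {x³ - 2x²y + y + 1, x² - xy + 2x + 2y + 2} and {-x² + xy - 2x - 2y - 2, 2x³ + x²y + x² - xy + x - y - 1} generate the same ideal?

For a fixed monomial order, each ideal has a unique reduced Gröbner basis; comparing bases decides equality.
Buchberger on the first generating set:
f_1 = x³ - 2x²y + y + 1, LT = x³.
f_2 = x² - xy + 2x + 2y + 2, LT = x².

S(f_1,f_2): lcm = x³. S = -x²y - 2x² - 2xy - 2x + y + 1.
  reduce S modulo (f_1, f_2):
  remainder -xy² - 2xy + 2y² + 2x + 2y ≠ 0; add g_3 = -xy² - 2xy + 2y² + 2x + 2y to the basis.

S(f_1,g_3): lcm = x³y². S = -2x²y³ - 2x³y + 2x²y² + 2x³ + 2x²y + y³ + y².
  reduce S modulo (f_1, f_2, g_3):
  remainder 2y³ + 2xy - 2x + y - 2 ≠ 0; add g_4 = 2y³ + 2xy - 2x + y - 2 to the basis.

S(f_2,g_3): lcm = x²y². S = -xy³ - 2x²y - xy² + 2y³ + 2x² + 2xy + 2y².
  reduce S modulo (f_1, f_2, g_3, g_4):
  remainder -2xy + 2y² - x - 2y + 1 ≠ 0; add g_5 = -2xy + 2y² - x - 2y + 1 to the basis.

The other S-polynomials (S(f_1,g_4), S(f_2,g_4), S(g_3,g_4), S(f_1,g_5), S(f_2,g_5), S(g_3,g_5), S(g_4,g_5)) all reduce to 0 modulo the current basis, so we have a Gröbner basis.
Inter-reduce: drop elements whose leading term is divisible by another's, tail-reduce, and make monic.
Reduced Gröbner basis: {y³ + y² + x + 2y + 2, x² - y² - 2y - 1, xy - y² - 2x + y + 2}.

Buchberger on the second generating set:
h_1 = -x² + xy - 2x - 2y - 2, LT = x².
h_2 = 2x³ + x²y + x² - xy + x - y - 1, LT = x³.

S(h_1,h_2): lcm = x³. S = x²y - x² - x - 2y - 2.
  reduce S modulo (h_1, h_2):
  remainder xy² + 2xy - 2y² + x - 2y ≠ 0; add k_3 = xy² + 2xy - 2y² + x - 2y to the basis.

S(h_1,k_3): lcm = x²y². S = -xy³ - 2x²y - xy² + 2y³ - x² + 2xy + 2y².
  reduce S modulo (h_1, h_2, k_3):
  remainder -2xy + 2y² - 2x - y + 2 ≠ 0; add k_4 = -2xy + 2y² - 2x - y + 2 to the basis.

S(h_2,k_3): lcm = x³y². S = -2x²y³ - 2x³y + 2xy³ - x³ + 2x²y - 2xy² + 2y³ + 2y².
  reduce S modulo (h_1, h_2, k_3, k_4):
  remainder 2y³ + 2y² + 2y + 2 ≠ 0; add k_5 = 2y³ + 2y² + 2y + 2 to the basis.

The other S-polynomials (S(h_1,k_4), S(h_2,k_4), S(k_3,k_4), S(h_1,k_5), S(h_2,k_5), S(k_3,k_5), S(k_4,k_5)) all reduce to 0 modulo the current basis, so we have a Gröbner basis.
Inter-reduce: drop elements whose leading term is divisible by another's, tail-reduce, and make monic.
Reduced Gröbner basis: {y³ + y² + y + 1, x² - y² - 2x + 1, xy - y² + x - 2y - 1}.

The bases are distinct; the ideals are different.

No, the ideals differ.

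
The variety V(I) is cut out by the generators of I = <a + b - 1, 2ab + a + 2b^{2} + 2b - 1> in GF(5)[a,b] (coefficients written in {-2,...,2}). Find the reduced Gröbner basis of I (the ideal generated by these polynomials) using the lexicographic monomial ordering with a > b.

f_1 = a + b - 1, LT = a.
f_2 = 2ab + a + 2b^{2} + 2b - 1, LT = ab.

S(f_1,f_2): lcm = ab. S = 2a - 2b - 2.
  leading term a: subtract (2)·f_1 from 2a - 2b - 2 → b
  leading term b: no divisor's leading term divides it; move b to the remainder.
  remainder b ≠ 0; add g_3 = b to the basis.

The other S-polynomials (S(f_1,g_3), S(f_2,g_3)) all reduce to 0 modulo the current basis, so we have a Gröbner basis.
Inter-reduce: drop elements whose leading term is divisible by another's, tail-reduce, and make monic.

G = {a - 1, b}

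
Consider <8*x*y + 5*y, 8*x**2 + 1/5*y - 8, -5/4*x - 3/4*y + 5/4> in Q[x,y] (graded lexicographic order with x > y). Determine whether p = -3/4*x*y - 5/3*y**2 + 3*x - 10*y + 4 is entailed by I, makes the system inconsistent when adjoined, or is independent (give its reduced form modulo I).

Adjoining -3/4*x*y - 5/3*y**2 + 3*x - 10*y + 4 makes the ideal the whole ring: the system is inconsistent.

First compute the reduced Gröbner basis of I by Buchberger's algorithm.
f_1 = 8*x*y + 5*y, LT = x*y.
f_2 = 8*x**2 + 1/5*y - 8, LT = x**2.
f_3 = -5/4*x - 3/4*y + 5/4, LT = x.

S(f_1,f_2): lcm = x**2*y. S = 5/8*x*y - 1/40*y**2 + y.
  reduce S modulo (f_1, f_2, f_3):
  remainder -1/40*y**2 + 39/64*y ≠ 0; add h_4 = -1/40*y**2 + 39/64*y to the basis.

S(f_1,f_3): lcm = x*y. S = -3/5*y**2 + 13/8*y.
  reduce S modulo (f_1, f_2, f_3, h_4):
  remainder -13*y ≠ 0; add h_5 = -13*y to the basis.

The other S-polynomials (S(f_2,f_3), S(f_1,h_4), S(f_2,h_4), S(f_3,h_4), S(f_1,h_5), S(f_2,h_5), S(f_3,h_5), S(h_4,h_5)) all reduce to 0 modulo the current basis, so we have a Gröbner basis.
Inter-reduce: drop elements whose leading term is divisible by another's, tail-reduce, and make monic.
Reduced Gröbner basis: {x - 1, y}.
Label its elements g_1 = x - 1, g_2 = y.

Reduce p = -3/4*x*y - 5/3*y**2 + 3*x - 10*y + 4 modulo G:
  leading term x*y: subtract (-3/4*y)·g_1 from -3/4*x*y - 5/3*y**2 + 3*x - 10*y + 4 → -5/3*y**2 + 3*x - 43/4*y + 4
  leading term y**2: subtract (-5/3*y)·g_2 from -5/3*y**2 + 3*x - 43/4*y + 4 → 3*x - 43/4*y + 4
  leading term x: subtract (3)·g_1 from 3*x - 43/4*y + 4 → -43/4*y + 7
  leading term y: subtract (-43/4)·g_2 from -43/4*y + 7 → 7
  leading term 1: no divisor's leading term divides it; move 7 to the remainder.
  normal form = 7.
The normal form is nonzero, so p ∉ I. Since p minus its normal form lies in I, I + (p) = I + (r) where r = 7; decide whether this ideal is the whole ring.
Here r = 7 is a nonzero constant, hence a unit: 1 ∈ I + (p), the Gröbner basis of I + (p) is {1}, and the enlarged system has no common solution — adjoining p is inconsistent.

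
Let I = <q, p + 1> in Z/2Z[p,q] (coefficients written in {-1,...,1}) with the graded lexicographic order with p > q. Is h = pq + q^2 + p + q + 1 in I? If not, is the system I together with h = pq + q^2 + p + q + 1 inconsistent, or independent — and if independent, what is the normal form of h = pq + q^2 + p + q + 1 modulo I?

First compute the reduced Gröbner basis of I by Buchberger's algorithm.
f_1 = q, LT = q.
f_2 = p + 1, LT = p.

The S-polynomials (S(f_1,f_2)) all reduce to 0 modulo the current basis, so we have a Gröbner basis.
Inter-reduce: drop elements whose leading term is divisible by another's, tail-reduce, and make monic.
Reduced Gröbner basis: {p + 1, q}.
Label its elements g_1 = p + 1, g_2 = q.

Reduce h = pq + q^2 + p + q + 1 modulo G:
  leading term pq: subtract (q)·g_1 from pq + q^2 + p + q + 1 → q^2 + p + 1
  leading term q^2: subtract (q)·g_2 from q^2 + p + 1 → p + 1
  leading term p: subtract (1)·g_1 from p + 1 → 0
  normal form = 0.
Since the normal form is 0, h ∈ I.

The remainder on division by a Gröbner basis is unique — it is the normal form.

pq + q^2 + p + q + 1 lies in I (it reduces to 0).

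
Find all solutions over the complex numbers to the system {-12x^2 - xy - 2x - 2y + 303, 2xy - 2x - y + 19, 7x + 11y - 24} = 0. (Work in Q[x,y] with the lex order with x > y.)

Compute a lex Gröbner basis by Buchberger's algorithm.
f_1 = -12x^2 - xy - 2x - 2y + 303, LT = x^2.
f_2 = 2xy - 2x - y + 19, LT = xy.
f_3 = 7x + 11y - 24, LT = x.

S(f_1,f_2): lcm = x^2y. S = x^2 + 1/12xy^2 + 2/3xy - 19/2x + 1/6y^2 - 101/4y.
  leading term x^2: subtract (-1/12)·f_1 from x^2 + 1/12xy^2 + 2/3xy - 19/2x + 1/6y^2 - 101/4y → 1/12xy^2 + 7/12xy - 29/3x + 1/6y^2 - 305/12y + 101/4
  leading term xy^2: subtract (1/24y)·f_2 from 1/12xy^2 + 7/12xy - 29/3x + 1/6y^2 - 305/12y + 101/4 → 2/3xy - 29/3x + 5/24y^2 - 629/24y + 101/4
  leading term xy: subtract (1/3)·f_2 from 2/3xy - 29/3x + 5/24y^2 - 629/24y + 101/4 → -9x + 5/24y^2 - 207/8y + 227/12
  leading term x: subtract (-9/7)·f_3 from -9x + 5/24y^2 - 207/8y + 227/12 → 5/24y^2 - 657/56y - 1003/84
  leading term y^2: no divisor's leading term divides it; move 5/24y^2 to the remainder.
  leading term y: no divisor's leading term divides it; move -657/56y to the remainder.
  leading term 1: no divisor's leading term divides it; move -1003/84 to the remainder.
  remainder 5/24y^2 - 657/56y - 1003/84 ≠ 0; add h_4 = 5/24y^2 - 657/56y - 1003/84 to the basis.

S(f_1,f_3): lcm = x^2. S = -125/84xy + 151/42x + 1/6y - 101/4.
  leading term xy: subtract (-125/168)·f_2 from -125/84xy + 151/42x + 1/6y - 101/4 → 59/28x - 97/168y - 1867/168
  leading term x: subtract (59/196)·f_3 from 59/28x - 97/168y - 1867/168 → -4573/1176y - 4573/1176
  leading term y: no divisor's leading term divides it; move -4573/1176y to the remainder.
  leading term 1: no divisor's leading term divides it; move -4573/1176 to the remainder.
  remainder -4573/1176y - 4573/1176 ≠ 0; add h_5 = -4573/1176y - 4573/1176 to the basis.

S(f_2,f_3): lcm = xy. S = -x - 11/7y^2 + 41/14y + 19/2.
  leading term x: subtract (-1/7)·f_3 from -x - 11/7y^2 + 41/14y + 19/2 → -11/7y^2 + 9/2y + 85/14
  leading term y^2: subtract (-264/35)·h_4 from -11/7y^2 + 9/2y + 85/14 → -41157/490y - 41157/490
  leading term y: subtract (108/5)·h_5 from -41157/490y - 41157/490 → 0
  remainder 0.

S(f_1,h_4): leading monomials are coprime, so the S-polynomial reduces to 0 (Buchberger's first criterion).
S(f_2,h_4): lcm = xy^2. S = 1936/35xy + 2006/35x - 1/2y^2 + 19/2y.
  leading term xy: subtract (968/35)·f_2 from 1936/35xy + 2006/35x - 1/2y^2 + 19/2y → 3942/35x - 1/2y^2 + 2601/70y - 18392/35
  leading term x: subtract (3942/245)·f_3 from 3942/35x - 1/2y^2 + 2601/70y - 18392/35 → -1/2y^2 - 68517/490y - 34136/245
  leading term y^2: subtract (-12/5)·h_4 from -1/2y^2 - 68517/490y - 34136/245 → -41157/245y - 41157/245
  leading term y: subtract (216/5)·h_5 from -41157/245y - 41157/245 → 0
  remainder 0.

S(f_3,h_4): leading monomials are coprime, so the S-polynomial reduces to 0 (Buchberger's first criterion).
S(f_1,h_5): leading monomials are coprime, so the S-polynomial reduces to 0 (Buchberger's first criterion).
S(f_2,h_5): lcm = xy. S = -2x - 1/2y + 19/2.
  leading term x: subtract (-2/7)·f_3 from -2x - 1/2y + 19/2 → 37/14y + 37/14
  leading term y: subtract (-3108/4573)·h_5 from 37/14y + 37/14 → 0
  remainder 0.

S(f_3,h_5): leading monomials are coprime, so the S-polynomial reduces to 0 (Buchberger's first criterion).
S(h_4,h_5): lcm = y^2. S = -2006/35y - 2006/35.
  leading term y: subtract (19824/1345)·h_5 from -2006/35y - 2006/35 → 0
  remainder 0.

Every S-polynomial of the final basis reduces to 0, so we have a Gröbner basis.
Inter-reduce: drop elements whose leading term is divisible by another's, tail-reduce, and make monic.
Reduced Gröbner basis: {x - 5, y + 1}.

Since the basis is lex-ordered, y + 1 is univariate in y. Its roots are {-1}. Back-substituting each root into the other basis elements fixes the other coordinates.
  y = -1: the earlier basis element becomes x - 5 = 0, giving x = 5 — point (5, -1).
Each listed point satisfies every original equation (direct substitution).

{(5, -1)}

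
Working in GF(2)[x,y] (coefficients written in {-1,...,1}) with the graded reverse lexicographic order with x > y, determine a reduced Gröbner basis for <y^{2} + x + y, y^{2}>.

G = {y^{2}, x + y}

f_1 = y^{2} + x + y, LT = y^{2}.
f_2 = y^{2}, LT = y^{2}.

S(f_1,f_2): lcm = y^{2}. S = x + y.
  leading term x: no divisor's leading term divides it; move x to the remainder.
  leading term y: no divisor's leading term divides it; move y to the remainder.
  remainder x + y ≠ 0; add g_3 = x + y to the basis.

The other S-polynomials (S(f_1,g_3), S(f_2,g_3)) all reduce to 0 modulo the current basis, so we have a Gröbner basis.
Inter-reduce: drop elements whose leading term is divisible by another's, tail-reduce, and make monic.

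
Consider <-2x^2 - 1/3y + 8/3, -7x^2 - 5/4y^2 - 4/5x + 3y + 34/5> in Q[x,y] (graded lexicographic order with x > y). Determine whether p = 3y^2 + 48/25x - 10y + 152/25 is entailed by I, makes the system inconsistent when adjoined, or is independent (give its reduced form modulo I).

3y^2 + 48/25x - 10y + 152/25 lies in I (it reduces to 0).

First compute the reduced Gröbner basis of I by Buchberger's algorithm.
f_1 = -2x^2 - 1/3y + 8/3, LT = x^2.
f_2 = -7x^2 - 5/4y^2 - 4/5x + 3y + 34/5, LT = x^2.

S(f_1,f_2): lcm = x^2. S = -5/28y^2 - 4/35x + 25/42y - 38/105.
  reduce S modulo (f_1, f_2):
  remainder -5/28y^2 - 4/35x + 25/42y - 38/105 ≠ 0; add h_3 = -5/28y^2 - 4/35x + 25/42y - 38/105 to the basis.

The other S-polynomials (S(f_1,h_3), S(f_2,h_3)) all reduce to 0 modulo the current basis, so we have a Gröbner basis.
Inter-reduce: drop elements whose leading term is divisible by another's, tail-reduce, and make monic.
Reduced Gröbner basis: {x^2 + 1/6y - 4/3, y^2 + 16/25x - 10/3y + 152/75}.
Label its elements g_1 = x^2 + 1/6y - 4/3, g_2 = y^2 + 16/25x - 10/3y + 152/75.

Reduce p = 3y^2 + 48/25x - 10y + 152/25 modulo G:
  leading term y^2: subtract (3)·g_2 from 3y^2 + 48/25x - 10y + 152/25 → 0
  normal form = 0.
Since the normal form is 0, p ∈ I.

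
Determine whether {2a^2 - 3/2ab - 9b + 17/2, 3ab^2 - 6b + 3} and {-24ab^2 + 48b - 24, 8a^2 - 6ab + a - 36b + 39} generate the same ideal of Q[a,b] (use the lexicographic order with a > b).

No, the ideals differ.

Two ideals are equal iff their reduced Gröbner bases coincide (the reduced basis is unique for a fixed ordering).
Buchberger on the first generating set:
f_1 = 2a^2 - 3/2ab - 9b + 17/2, LT = a^2.
f_2 = 3ab^2 - 6b + 3, LT = ab^2.

S(f_1,f_2): lcm = a^2b^2. S = -3/4ab^3 + 2ab - a - 9/2b^3 + 17/4b^2.
  reduce S modulo (f_1, f_2):
  remainder 2ab - a - 9/2b^3 + 11/4b^2 + 3/4b ≠ 0; add g_3 = 2ab - a - 9/2b^3 + 11/4b^2 + 3/4b to the basis.

S(f_2,g_3): lcm = ab^2. S = 1/2ab + 9/4b^4 - 11/8b^3 - 3/8b^2 - 2b + 1.
  reduce S modulo (f_1, f_2, g_3):
  remainder 1/4a + 9/4b^4 - 1/4b^3 - 17/16b^2 - 35/16b + 1 ≠ 0; add g_4 = 1/4a + 9/4b^4 - 1/4b^3 - 17/16b^2 - 35/16b + 1 to the basis.

S(f_2,g_4): lcm = ab^2. S = -9b^6 + b^5 + 17/4b^4 + 35/4b^3 - 4b^2 - 2b + 1.
  reduce S modulo (f_1, f_2, g_3, g_4):
  remainder -9b^6 + b^5 + 17/4b^4 + 35/4b^3 - 4b^2 - 2b + 1 ≠ 0; add g_5 = -9b^6 + b^5 + 17/4b^4 + 35/4b^3 - 4b^2 - 2b + 1 to the basis.

S(g_3,g_4): lcm = ab. S = -1/2a - 9b^5 + b^4 + 2b^3 + 81/8b^2 - 29/8b.
  reduce S modulo (f_1, f_2, g_3, g_4, g_5):
  remainder -9b^5 + 11/2b^4 + 3/2b^3 + 8b^2 - 8b + 2 ≠ 0; add g_6 = -9b^5 + 11/2b^4 + 3/2b^3 + 8b^2 - 8b + 2 to the basis.

The other S-polynomials (S(f_1,g_3), S(f_1,g_4), S(f_1,g_5), S(f_2,g_5), S(g_3,g_5), S(g_4,g_5), S(f_1,g_6), S(f_2,g_6), S(g_3,g_6), S(g_4,g_6), S(g_5,g_6)) all reduce to 0 modulo the current basis, so we have a Gröbner basis.
Inter-reduce: drop elements whose leading term is divisible by another's, tail-reduce, and make monic.
Reduced Gröbner basis: {a + 9b^4 - b^3 - 17/4b^2 - 35/4b + 4, b^5 - 11/18b^4 - 1/6b^3 - 8/9b^2 + 8/9b - 2/9}.

Buchberger on the second generating set:
h_1 = -24ab^2 + 48b - 24, LT = ab^2.
h_2 = 8a^2 - 6ab + a - 36b + 39, LT = a^2.

S(h_1,h_2): lcm = a^2b^2. S = 3/4ab^3 - 1/8ab^2 - 2ab + a + 9/2b^3 - 39/8b^2.
  reduce S modulo (h_1, h_2):
  remainder -2ab + a + 9/2b^3 - 27/8b^2 - b + 1/8 ≠ 0; add k_3 = -2ab + a + 9/2b^3 - 27/8b^2 - b + 1/8 to the basis.

S(h_1,k_3): lcm = ab^2. S = 1/2ab + 9/4b^4 - 27/16b^3 - 1/2b^2 - 31/16b + 1.
  reduce S modulo (h_1, h_2, k_3):
  remainder 1/4a + 9/4b^4 - 9/16b^3 - 43/32b^2 - 35/16b + 33/32 ≠ 0; add k_4 = 1/4a + 9/4b^4 - 9/16b^3 - 43/32b^2 - 35/16b + 33/32 to the basis.

S(h_1,k_4): lcm = ab^2. S = -9b^6 + 9/4b^5 + 43/8b^4 + 35/4b^3 - 33/8b^2 - 2b + 1.
  reduce S modulo (h_1, h_2, k_3, k_4):
  remainder -9b^6 + 9/4b^5 + 43/8b^4 + 35/4b^3 - 33/8b^2 - 2b + 1 ≠ 0; add k_5 = -9b^6 + 9/4b^5 + 43/8b^4 + 35/4b^3 - 33/8b^2 - 2b + 1 to the basis.

S(k_3,k_4): lcm = ab. S = -1/2a - 9b^5 + 9/4b^4 + 25/8b^3 + 167/16b^2 - 29/8b - 1/16.
  reduce S modulo (h_1, h_2, k_3, k_4, k_5):
  remainder -9b^5 + 27/4b^4 + 2b^3 + 31/4b^2 - 8b + 2 ≠ 0; add k_6 = -9b^5 + 27/4b^4 + 2b^3 + 31/4b^2 - 8b + 2 to the basis.

The other S-polynomials (S(h_2,k_3), S(h_2,k_4), S(h_1,k_5), S(h_2,k_5), S(k_3,k_5), S(k_4,k_5), S(h_1,k_6), S(h_2,k_6), S(k_3,k_6), S(k_4,k_6), S(k_5,k_6)) all reduce to 0 modulo the current basis, so we have a Gröbner basis.
Inter-reduce: drop elements whose leading term is divisible by another's, tail-reduce, and make monic.
Reduced Gröbner basis: {a + 9b^4 - 9/4b^3 - 43/8b^2 - 35/4b + 33/8, b^5 - 3/4b^4 - 2/9b^3 - 31/36b^2 + 8/9b - 2/9}.

These differ, so the ideals are not equal.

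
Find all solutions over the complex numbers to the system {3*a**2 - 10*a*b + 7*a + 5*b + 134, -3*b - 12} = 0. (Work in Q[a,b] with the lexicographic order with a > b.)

Compute a lex Gröbner basis by Buchberger's algorithm.
f_1 = 3*a**2 - 10*a*b + 7*a + 5*b + 134, LT = a**2.
f_2 = -3*b - 12, LT = b.

The S-polynomials (S(f_1,f_2)) all reduce to 0 modulo the current basis, so we have a Gröbner basis.
Inter-reduce: drop elements whose leading term is divisible by another's, tail-reduce, and make monic.
Reduced Gröbner basis: {a**2 + 47/3*a + 38, b + 4}.

Since the basis is lex-ordered, b + 4 is univariate in b. Its roots are {-4}. Back-substituting each root into the other basis elements fixes the other coordinates.
  b = -4: the earlier basis element becomes a**2 + 47/3*a + 38 = 0, giving a = -38/3, -3 — points (-38/3, -4), (-3, -4).
Check: every point annihilates each of the original generators.
This is the nonlinear analogue of row-reducing a linear system.

{(-38/3, -4), (-3, -4)}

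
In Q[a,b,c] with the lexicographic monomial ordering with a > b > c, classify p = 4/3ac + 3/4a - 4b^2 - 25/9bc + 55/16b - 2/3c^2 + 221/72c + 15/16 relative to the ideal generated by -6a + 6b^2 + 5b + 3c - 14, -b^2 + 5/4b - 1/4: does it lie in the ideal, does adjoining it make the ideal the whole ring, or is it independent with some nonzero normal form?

4/3ac + 3/4a - 4b^2 - 25/9bc + 55/16b - 2/3c^2 + 221/72c + 15/16 lies in I (it reduces to 0).

First compute the reduced Gröbner basis of I by Buchberger's algorithm.
f_1 = -6a + 6b^2 + 5b + 3c - 14, LT = a.
f_2 = -b^2 + 5/4b - 1/4, LT = b^2.

The S-polynomials (S(f_1,f_2)) all reduce to 0 modulo the current basis, so we have a Gröbner basis.
Inter-reduce: drop elements whose leading term is divisible by another's, tail-reduce, and make monic.
Reduced Gröbner basis: {a - 25/12b - 1/2c + 31/12, b^2 - 5/4b + 1/4}.
Label its elements g_1 = a - 25/12b - 1/2c + 31/12, g_2 = b^2 - 5/4b + 1/4.

Reduce p = 4/3ac + 3/4a - 4b^2 - 25/9bc + 55/16b - 2/3c^2 + 221/72c + 15/16 modulo G:
  leading term ac: subtract (4/3c)·g_1 from 4/3ac + 3/4a - 4b^2 - 25/9bc + 55/16b - 2/3c^2 + 221/72c + 15/16 → 3/4a - 4b^2 + 55/16b - 3/8c + 15/16
  leading term a: subtract (3/4)·g_1 from 3/4a - 4b^2 + 55/16b - 3/8c + 15/16 → -4b^2 + 5b - 1
  leading term b^2: subtract (-4)·g_2 from -4b^2 + 5b - 1 → 0
  normal form = 0.
Since the normal form is 0, p ∈ I.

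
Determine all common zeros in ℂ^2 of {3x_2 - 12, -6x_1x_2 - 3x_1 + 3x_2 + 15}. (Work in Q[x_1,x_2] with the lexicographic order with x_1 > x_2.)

Compute a lex Gröbner basis by Buchberger's algorithm.
f_1 = 3x_2 - 12, LT = x_2.
f_2 = -6x_1x_2 - 3x_1 + 3x_2 + 15, LT = x_1x_2.

S(f_1,f_2): lcm = x_1x_2. S = -9/2x_1 + 1/2x_2 + 5/2.
  reduce S modulo (f_1, f_2):
  remainder -9/2x_1 + 9/2 ≠ 0; add h_3 = -9/2x_1 + 9/2 to the basis.

The other S-polynomials (S(f_1,h_3), S(f_2,h_3)) all reduce to 0 modulo the current basis, so we have a Gröbner basis.
Inter-reduce: drop elements whose leading term is divisible by another's, tail-reduce, and make monic.
Reduced Gröbner basis: {x_1 - 1, x_2 - 4}.

Elimination: the polynomial x_2 - 4 lies in the elimination ideal for x_2, so x_2 ∈ {4}. For each such x_2, the remaining basis elements (now univariate) give the rest of the solution.
  x_2 = 4: the earlier basis element becomes x_1 - 1 = 0, giving x_1 = 1 — point (1, 4).

{(1, 4)}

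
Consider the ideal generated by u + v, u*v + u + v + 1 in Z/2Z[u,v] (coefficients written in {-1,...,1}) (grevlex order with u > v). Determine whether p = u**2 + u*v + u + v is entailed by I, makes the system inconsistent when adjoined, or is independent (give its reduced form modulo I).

u**2 + u*v + u + v lies in I (it reduces to 0).

First compute the reduced Gröbner basis of I by Buchberger's algorithm.
f_1 = u + v, LT = u.
f_2 = u*v + u + v + 1, LT = u*v.

S(f_1,f_2): lcm = u*v. S = v**2 + u + v + 1.
  reduce S modulo (f_1, f_2):
  remainder v**2 + 1 ≠ 0; add h_3 = v**2 + 1 to the basis.

The other S-polynomials (S(f_1,h_3), S(f_2,h_3)) all reduce to 0 modulo the current basis, so we have a Gröbner basis.
Inter-reduce: drop elements whose leading term is divisible by another's, tail-reduce, and make monic.
Reduced Gröbner basis: {v**2 + 1, u + v}.
Label its elements g_1 = v**2 + 1, g_2 = u + v.

Reduce p = u**2 + u*v + u + v modulo G:
  leading term u**2: subtract (u)·g_2 from u**2 + u*v + u + v → u + v
  leading term u: subtract (1)·g_2 from u + v → 0
  normal form = 0.
Since the normal form is 0, p ∈ I.

The remainder on division by a Gröbner basis is unique — it is the normal form.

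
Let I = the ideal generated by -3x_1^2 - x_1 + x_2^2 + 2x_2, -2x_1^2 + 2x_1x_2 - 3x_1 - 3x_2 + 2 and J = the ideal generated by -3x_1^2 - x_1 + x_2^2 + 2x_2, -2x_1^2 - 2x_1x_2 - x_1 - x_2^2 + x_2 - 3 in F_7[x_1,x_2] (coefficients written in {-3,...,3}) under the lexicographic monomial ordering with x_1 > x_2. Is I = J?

Equality of ideals is decidable: compute both reduced Gröbner bases (unique for the ordering) and check whether they agree.
Buchberger on the first generating set:
f_1 = -3x_1^2 - x_1 + x_2^2 + 2x_2, LT = x_1^2.
f_2 = -2x_1^2 + 2x_1x_2 - 3x_1 - 3x_2 + 2, LT = x_1^2.

S(f_1,f_2): lcm = x_1^2. S = x_1x_2 + 2x_2^2 - x_2 + 1.
  reduce S modulo (f_1, f_2):
  remainder x_1x_2 + 2x_2^2 - x_2 + 1 ≠ 0; add g_3 = x_1x_2 + 2x_2^2 - x_2 + 1 to the basis.

S(f_1,g_3): lcm = x_1^2x_2. S = -2x_1x_2^2 - x_1x_2 - x_1 + 2x_2^3 - 3x_2^2.
  reduce S modulo (f_1, f_2, g_3):
  remainder -x_1 - x_2^3 - 3x_2^2 + x_2 + 1 ≠ 0; add g_4 = -x_1 - x_2^3 - 3x_2^2 + x_2 + 1 to the basis.

S(f_1,g_4): lcm = x_1^2. S = -x_1x_2^3 - 3x_1x_2^2 + x_1x_2 - x_1 + 2x_2^2 - 3x_2.
  reduce S modulo (f_1, f_2, g_3, g_4):
  remainder 2x_2^4 - x_2^3 + x_2^2 - 2 ≠ 0; add g_5 = 2x_2^4 - x_2^3 + x_2^2 - 2 to the basis.

The other S-polynomials (S(f_2,g_3), S(f_2,g_4), S(g_3,g_4), S(f_1,g_5), S(f_2,g_5), S(g_3,g_5), S(g_4,g_5)) all reduce to 0 modulo the current basis, so we have a Gröbner basis.
Inter-reduce: drop elements whose leading term is divisible by another's, tail-reduce, and make monic.
Reduced Gröbner basis: {x_1 + x_2^3 + 3x_2^2 - x_2 - 1, x_2^4 + 3x_2^3 - 3x_2^2 - 1}.

Buchberger on the second generating set:
h_1 = -3x_1^2 - x_1 + x_2^2 + 2x_2, LT = x_1^2.
h_2 = -2x_1^2 - 2x_1x_2 - x_1 - x_2^2 + x_2 - 3, LT = x_1^2.

S(h_1,h_2): lcm = x_1^2. S = -x_1x_2 + x_1 - 2x_2^2 + x_2 + 2.
  reduce S modulo (h_1, h_2):
  remainder -x_1x_2 + x_1 - 2x_2^2 + x_2 + 2 ≠ 0; add k_3 = -x_1x_2 + x_1 - 2x_2^2 + x_2 + 2 to the basis.

S(h_1,k_3): lcm = x_1^2x_2. S = x_1^2 - 2x_1x_2^2 - x_1x_2 + 2x_1 + 2x_2^3 - 3x_2^2.
  reduce S modulo (h_1, h_2, k_3):
  remainder x_1 - x_2^3 - x_2^2 + 3x_2 + 1 ≠ 0; add k_4 = x_1 - x_2^3 - x_2^2 + 3x_2 + 1 to the basis.

S(h_1,k_4): lcm = x_1^2. S = x_1x_2^3 + x_1x_2^2 - 3x_1x_2 - 3x_1 + 2x_2^2 - 3x_2.
  reduce S modulo (h_1, h_2, k_3, k_4):
  remainder -2x_2^4 - 3x_2^2 - 2x_2 + 2 ≠ 0; add k_5 = -2x_2^4 - 3x_2^2 - 2x_2 + 2 to the basis.

The other S-polynomials (S(h_2,k_3), S(h_2,k_4), S(k_3,k_4), S(h_1,k_5), S(h_2,k_5), S(k_3,k_5), S(k_4,k_5)) all reduce to 0 modulo the current basis, so we have a Gröbner basis.
Inter-reduce: drop elements whose leading term is divisible by another's, tail-reduce, and make monic.
Reduced Gröbner basis: {x_1 - x_2^3 - x_2^2 + 3x_2 + 1, x_2^4 - 2x_2^2 + x_2 - 1}.

These differ, so the ideals are not equal.

No, the ideals differ.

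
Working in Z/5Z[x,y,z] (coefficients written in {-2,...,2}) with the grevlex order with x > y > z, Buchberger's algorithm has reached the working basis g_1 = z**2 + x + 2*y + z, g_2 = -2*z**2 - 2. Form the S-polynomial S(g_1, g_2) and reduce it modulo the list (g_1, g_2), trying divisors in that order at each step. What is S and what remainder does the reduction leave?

lcm(LM(g_1), LM(g_2)) = z**2.
S = (lcm/LT(g_1))·g_1 − (lcm/LT(g_2))·g_2 = x + 2*y + z - 1.
Reduce S modulo (g_1, g_2) in that order:
  leading term x: no divisor's leading term divides it; move x to the remainder.
  leading term y: no divisor's leading term divides it; move 2*y to the remainder.
  leading term z: no divisor's leading term divides it; move z to the remainder.
  leading term 1: no divisor's leading term divides it; move -1 to the remainder.
The remainder x + 2*y + z - 1 is nonzero, so it would be added as the next basis element.

S(g_1, g_2) = x + 2*y + z - 1; remainder on division = x + 2*y + z - 1.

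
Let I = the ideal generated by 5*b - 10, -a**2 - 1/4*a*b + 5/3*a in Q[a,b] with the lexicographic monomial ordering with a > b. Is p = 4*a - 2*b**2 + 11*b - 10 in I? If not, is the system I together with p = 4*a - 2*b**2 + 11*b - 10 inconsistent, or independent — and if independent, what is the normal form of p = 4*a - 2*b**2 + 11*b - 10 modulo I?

First compute the reduced Gröbner basis of I by Buchberger's algorithm.
f_1 = 5*b - 10, LT = b.
f_2 = -a**2 - 1/4*a*b + 5/3*a, LT = a**2.

The S-polynomials (S(f_1,f_2)) all reduce to 0 modulo the current basis, so we have a Gröbner basis.
Inter-reduce: drop elements whose leading term is divisible by another's, tail-reduce, and make monic.
Reduced Gröbner basis: {a**2 - 7/6*a, b - 2}.
Label its elements g_1 = a**2 - 7/6*a, g_2 = b - 2.

Reduce p = 4*a - 2*b**2 + 11*b - 10 modulo G:
  leading term a: no divisor's leading term divides it; move 4*a to the remainder.
  leading term b**2: subtract (-2*b)·g_2 from -2*b**2 + 11*b - 10 → 7*b - 10
  leading term b: subtract (7)·g_2 from 7*b - 10 → 4
  leading term 1: no divisor's leading term divides it; move 4 to the remainder.
  normal form = 4*a + 4.
The normal form is nonzero, so p ∉ I. Since p minus its normal form lies in I, I + (p) = I + (r) where r = 4*a + 4; decide whether this ideal is the whole ring.
Run Buchberger on G together with r (pairs among the g_i already reduce to 0 since G is a Gröbner basis):
g_1 = a**2 - 7/6*a, LT = a**2.
g_2 = b - 2, LT = b.
r = 4*a + 4, LT = a.

S(g_1,r): lcm = a**2. S = -13/6*a.
  reduce S modulo (g_1, g_2, r):
  remainder 13/6 ≠ 0; add m_4 = 13/6 to the basis.

The other S-polynomials (S(g_1,g_2), S(g_2,r), S(g_1,m_4), S(g_2,m_4), S(r,m_4)) all reduce to 0 modulo the current basis, so we have a Gröbner basis.
Inter-reduce: drop elements whose leading term is divisible by another's, tail-reduce, and make monic.
Reduced Gröbner basis: {1}.
The reduced Gröbner basis of I + (p) is {1}: the ideal is the whole ring, so the enlarged system has no common solution — adjoining p is inconsistent.

Ideal membership is decidable via reduction modulo a Gröbner basis.

Adjoining 4*a - 2*b**2 + 11*b - 10 makes the ideal the whole ring: the system is inconsistent.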